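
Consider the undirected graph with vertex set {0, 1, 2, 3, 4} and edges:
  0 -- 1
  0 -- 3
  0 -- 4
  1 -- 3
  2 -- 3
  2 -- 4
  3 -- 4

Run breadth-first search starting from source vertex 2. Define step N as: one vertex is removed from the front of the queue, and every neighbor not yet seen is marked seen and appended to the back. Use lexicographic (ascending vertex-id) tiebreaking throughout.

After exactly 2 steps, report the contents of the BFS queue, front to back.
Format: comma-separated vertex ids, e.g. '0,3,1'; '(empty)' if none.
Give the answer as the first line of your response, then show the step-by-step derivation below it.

4,0,1

step 1: dequeue 2; queue=[3,4]; order=2
step 2: dequeue 3; queue=[4,0,1]; order=2,3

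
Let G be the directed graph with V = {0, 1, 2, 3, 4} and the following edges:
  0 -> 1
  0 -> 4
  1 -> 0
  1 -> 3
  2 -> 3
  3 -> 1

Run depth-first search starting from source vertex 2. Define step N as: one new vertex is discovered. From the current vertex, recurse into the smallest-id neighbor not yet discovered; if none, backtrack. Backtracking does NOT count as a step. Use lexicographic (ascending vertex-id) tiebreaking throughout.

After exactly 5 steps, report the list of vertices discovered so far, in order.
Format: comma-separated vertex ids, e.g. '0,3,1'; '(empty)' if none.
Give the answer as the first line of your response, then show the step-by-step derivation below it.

2,3,1,0,4

step 1: discover 2; path=2; order=2
step 2: discover 3; path=2>3; order=2,3
step 3: discover 1; path=2>3>1; order=2,3,1
step 4: discover 0; path=2>3>1>0; order=2,3,1,0
step 5: discover 4; path=2>3>1>0>4; order=2,3,1,0,4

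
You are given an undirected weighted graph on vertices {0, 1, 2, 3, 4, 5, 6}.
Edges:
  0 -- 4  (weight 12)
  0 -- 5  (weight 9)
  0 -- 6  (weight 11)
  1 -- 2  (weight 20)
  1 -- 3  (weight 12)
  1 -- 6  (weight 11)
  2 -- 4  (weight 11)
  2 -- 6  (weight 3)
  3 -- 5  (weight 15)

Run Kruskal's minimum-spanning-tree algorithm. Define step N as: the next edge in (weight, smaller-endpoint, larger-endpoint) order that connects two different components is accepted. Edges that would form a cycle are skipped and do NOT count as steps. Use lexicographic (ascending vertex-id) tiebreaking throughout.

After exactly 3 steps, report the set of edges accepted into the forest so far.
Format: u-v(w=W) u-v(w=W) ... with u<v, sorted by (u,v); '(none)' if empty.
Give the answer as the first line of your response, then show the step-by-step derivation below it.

0-5(w=9) 0-6(w=11) 2-6(w=3)

step 1: add edge 2-6 (w=3); MST = {2-6(w=3)}
step 2: add edge 0-5 (w=9); MST = {0-5(w=9) 2-6(w=3)}
step 3: add edge 0-6 (w=11); MST = {0-5(w=9) 0-6(w=11) 2-6(w=3)}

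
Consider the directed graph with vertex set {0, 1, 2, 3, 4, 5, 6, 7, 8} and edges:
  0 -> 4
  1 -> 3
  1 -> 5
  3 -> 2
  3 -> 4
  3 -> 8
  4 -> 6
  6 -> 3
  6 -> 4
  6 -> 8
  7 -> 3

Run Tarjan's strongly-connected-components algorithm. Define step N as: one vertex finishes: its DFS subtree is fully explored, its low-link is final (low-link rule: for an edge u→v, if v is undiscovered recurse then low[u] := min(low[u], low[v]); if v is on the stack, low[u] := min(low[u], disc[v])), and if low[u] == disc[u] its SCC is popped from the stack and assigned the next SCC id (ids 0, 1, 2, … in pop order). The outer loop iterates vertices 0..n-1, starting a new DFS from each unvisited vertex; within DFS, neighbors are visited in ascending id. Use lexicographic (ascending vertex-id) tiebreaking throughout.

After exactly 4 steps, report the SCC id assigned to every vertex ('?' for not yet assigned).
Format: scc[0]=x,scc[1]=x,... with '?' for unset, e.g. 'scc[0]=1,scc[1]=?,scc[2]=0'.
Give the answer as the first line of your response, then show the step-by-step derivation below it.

scc[0]=?,scc[1]=?,scc[2]=0,scc[3]=?,scc[4]=?,scc[5]=?,scc[6]=?,scc[7]=?,scc[8]=1

step 1: low=(low[0]=0,low[1]=?,low[2]=4,low[3]=3,low[4]=1,low[5]=?,low[6]=2,low[7]=?,low[8]=?); scc=(scc[0]=?,scc[1]=?,scc[2]=0,scc[3]=?,scc[4]=?,scc[5]=?,scc[6]=?,scc[7]=?,scc[8]=?)
step 2: low=(low[0]=0,low[1]=?,low[2]=4,low[3]=1,low[4]=1,low[5]=?,low[6]=2,low[7]=?,low[8]=5); scc=(scc[0]=?,scc[1]=?,scc[2]=0,scc[3]=?,scc[4]=?,scc[5]=?,scc[6]=?,scc[7]=?,scc[8]=1)
step 3: low=(low[0]=0,low[1]=?,low[2]=4,low[3]=1,low[4]=1,low[5]=?,low[6]=2,low[7]=?,low[8]=5); scc=(scc[0]=?,scc[1]=?,scc[2]=0,scc[3]=?,scc[4]=?,scc[5]=?,scc[6]=?,scc[7]=?,scc[8]=1)
step 4: low=(low[0]=0,low[1]=?,low[2]=4,low[3]=1,low[4]=1,low[5]=?,low[6]=1,low[7]=?,low[8]=5); scc=(scc[0]=?,scc[1]=?,scc[2]=0,scc[3]=?,scc[4]=?,scc[5]=?,scc[6]=?,scc[7]=?,scc[8]=1)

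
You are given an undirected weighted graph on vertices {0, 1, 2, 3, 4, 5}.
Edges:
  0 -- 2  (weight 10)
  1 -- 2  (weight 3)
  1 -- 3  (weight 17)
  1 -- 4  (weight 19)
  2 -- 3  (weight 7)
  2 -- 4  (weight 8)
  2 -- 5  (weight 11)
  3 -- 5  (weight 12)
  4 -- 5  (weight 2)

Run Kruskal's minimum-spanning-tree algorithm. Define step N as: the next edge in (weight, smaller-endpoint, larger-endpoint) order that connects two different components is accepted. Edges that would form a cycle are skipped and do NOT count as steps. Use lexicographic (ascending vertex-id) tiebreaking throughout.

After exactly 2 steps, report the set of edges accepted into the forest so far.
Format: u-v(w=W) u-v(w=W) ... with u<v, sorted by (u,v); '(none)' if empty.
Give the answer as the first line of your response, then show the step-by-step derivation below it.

1-2(w=3) 4-5(w=2)

step 1: add edge 4-5 (w=2); MST = {4-5(w=2)}
step 2: add edge 1-2 (w=3); MST = {1-2(w=3) 4-5(w=2)}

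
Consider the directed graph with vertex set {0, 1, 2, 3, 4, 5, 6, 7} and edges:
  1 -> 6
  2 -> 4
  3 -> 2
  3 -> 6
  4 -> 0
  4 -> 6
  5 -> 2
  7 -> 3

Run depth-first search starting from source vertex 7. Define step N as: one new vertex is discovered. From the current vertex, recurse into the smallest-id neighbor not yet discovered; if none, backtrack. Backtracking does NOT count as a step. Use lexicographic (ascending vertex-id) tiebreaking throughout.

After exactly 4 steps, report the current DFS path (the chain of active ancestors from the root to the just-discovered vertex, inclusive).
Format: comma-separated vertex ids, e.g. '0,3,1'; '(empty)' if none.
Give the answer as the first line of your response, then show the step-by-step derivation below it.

7,3,2,4

step 1: discover 7; path=7; order=7
step 2: discover 3; path=7>3; order=7,3
step 3: discover 2; path=7>3>2; order=7,3,2
step 4: discover 4; path=7>3>2>4; order=7,3,2,4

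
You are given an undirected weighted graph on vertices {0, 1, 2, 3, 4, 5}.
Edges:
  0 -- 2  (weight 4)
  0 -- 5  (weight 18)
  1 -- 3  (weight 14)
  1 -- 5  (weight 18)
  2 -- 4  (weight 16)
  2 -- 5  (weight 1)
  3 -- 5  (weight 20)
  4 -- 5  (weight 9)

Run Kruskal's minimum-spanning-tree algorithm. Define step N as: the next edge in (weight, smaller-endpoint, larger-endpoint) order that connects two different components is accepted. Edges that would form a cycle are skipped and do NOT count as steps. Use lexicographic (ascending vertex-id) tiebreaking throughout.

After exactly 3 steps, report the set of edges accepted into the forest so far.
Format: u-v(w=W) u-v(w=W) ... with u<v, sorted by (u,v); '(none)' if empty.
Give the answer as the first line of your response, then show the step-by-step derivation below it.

0-2(w=4) 2-5(w=1) 4-5(w=9)

step 1: add edge 2-5 (w=1); MST = {2-5(w=1)}
step 2: add edge 0-2 (w=4); MST = {0-2(w=4) 2-5(w=1)}
step 3: add edge 4-5 (w=9); MST = {0-2(w=4) 2-5(w=1) 4-5(w=9)}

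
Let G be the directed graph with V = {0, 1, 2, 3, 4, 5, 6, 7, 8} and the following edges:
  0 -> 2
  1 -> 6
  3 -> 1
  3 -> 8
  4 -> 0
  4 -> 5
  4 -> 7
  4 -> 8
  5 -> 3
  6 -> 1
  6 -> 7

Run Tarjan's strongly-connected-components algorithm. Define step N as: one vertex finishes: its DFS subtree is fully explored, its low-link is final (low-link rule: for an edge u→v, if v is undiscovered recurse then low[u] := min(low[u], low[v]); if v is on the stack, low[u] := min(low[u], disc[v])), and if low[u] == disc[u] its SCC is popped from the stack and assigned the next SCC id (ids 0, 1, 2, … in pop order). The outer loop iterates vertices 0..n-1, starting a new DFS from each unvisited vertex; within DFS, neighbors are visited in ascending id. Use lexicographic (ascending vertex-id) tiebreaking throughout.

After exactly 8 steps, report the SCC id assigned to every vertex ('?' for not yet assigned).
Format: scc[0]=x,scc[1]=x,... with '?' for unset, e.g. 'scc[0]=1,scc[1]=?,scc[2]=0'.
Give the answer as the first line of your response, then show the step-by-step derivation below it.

scc[0]=1,scc[1]=3,scc[2]=0,scc[3]=5,scc[4]=?,scc[5]=6,scc[6]=3,scc[7]=2,scc[8]=4

step 1: low=(low[0]=0,low[1]=?,low[2]=1,low[3]=?,low[4]=?,low[5]=?,low[6]=?,low[7]=?,low[8]=?); scc=(scc[0]=?,scc[1]=?,scc[2]=0,scc[3]=?,scc[4]=?,scc[5]=?,scc[6]=?,scc[7]=?,scc[8]=?)
step 2: low=(low[0]=0,low[1]=?,low[2]=1,low[3]=?,low[4]=?,low[5]=?,low[6]=?,low[7]=?,low[8]=?); scc=(scc[0]=1,scc[1]=?,scc[2]=0,scc[3]=?,scc[4]=?,scc[5]=?,scc[6]=?,scc[7]=?,scc[8]=?)
step 3: low=(low[0]=0,low[1]=2,low[2]=1,low[3]=?,low[4]=?,low[5]=?,low[6]=2,low[7]=4,low[8]=?); scc=(scc[0]=1,scc[1]=?,scc[2]=0,scc[3]=?,scc[4]=?,scc[5]=?,scc[6]=?,scc[7]=2,scc[8]=?)
step 4: low=(low[0]=0,low[1]=2,low[2]=1,low[3]=?,low[4]=?,low[5]=?,low[6]=2,low[7]=4,low[8]=?); scc=(scc[0]=1,scc[1]=?,scc[2]=0,scc[3]=?,scc[4]=?,scc[5]=?,scc[6]=?,scc[7]=2,scc[8]=?)
step 5: low=(low[0]=0,low[1]=2,low[2]=1,low[3]=?,low[4]=?,low[5]=?,low[6]=2,low[7]=4,low[8]=?); scc=(scc[0]=1,scc[1]=3,scc[2]=0,scc[3]=?,scc[4]=?,scc[5]=?,scc[6]=3,scc[7]=2,scc[8]=?)
step 6: low=(low[0]=0,low[1]=2,low[2]=1,low[3]=5,low[4]=?,low[5]=?,low[6]=2,low[7]=4,low[8]=6); scc=(scc[0]=1,scc[1]=3,scc[2]=0,scc[3]=?,scc[4]=?,scc[5]=?,scc[6]=3,scc[7]=2,scc[8]=4)
step 7: low=(low[0]=0,low[1]=2,low[2]=1,low[3]=5,low[4]=?,low[5]=?,low[6]=2,low[7]=4,low[8]=6); scc=(scc[0]=1,scc[1]=3,scc[2]=0,scc[3]=5,scc[4]=?,scc[5]=?,scc[6]=3,scc[7]=2,scc[8]=4)
step 8: low=(low[0]=0,low[1]=2,low[2]=1,low[3]=5,low[4]=7,low[5]=8,low[6]=2,low[7]=4,low[8]=6); scc=(scc[0]=1,scc[1]=3,scc[2]=0,scc[3]=5,scc[4]=?,scc[5]=6,scc[6]=3,scc[7]=2,scc[8]=4)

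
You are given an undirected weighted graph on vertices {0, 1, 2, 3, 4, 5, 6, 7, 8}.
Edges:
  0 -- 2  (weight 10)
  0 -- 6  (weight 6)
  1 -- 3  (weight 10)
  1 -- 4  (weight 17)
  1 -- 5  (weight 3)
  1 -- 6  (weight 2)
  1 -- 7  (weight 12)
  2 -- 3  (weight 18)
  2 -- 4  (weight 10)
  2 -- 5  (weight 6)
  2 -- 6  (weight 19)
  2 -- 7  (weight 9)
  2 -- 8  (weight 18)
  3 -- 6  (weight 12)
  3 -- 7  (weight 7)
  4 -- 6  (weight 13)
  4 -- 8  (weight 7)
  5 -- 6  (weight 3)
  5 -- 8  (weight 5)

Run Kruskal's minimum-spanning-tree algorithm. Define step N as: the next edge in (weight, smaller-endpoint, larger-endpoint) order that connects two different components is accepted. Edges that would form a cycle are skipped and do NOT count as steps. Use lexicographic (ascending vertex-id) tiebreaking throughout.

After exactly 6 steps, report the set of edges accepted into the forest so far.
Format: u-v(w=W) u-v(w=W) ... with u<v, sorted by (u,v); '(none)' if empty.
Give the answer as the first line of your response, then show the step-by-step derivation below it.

0-6(w=6) 1-5(w=3) 1-6(w=2) 2-5(w=6) 3-7(w=7) 5-8(w=5)

step 1: add edge 1-6 (w=2); MST = {1-6(w=2)}
step 2: add edge 1-5 (w=3); MST = {1-5(w=3) 1-6(w=2)}
step 3: add edge 5-8 (w=5); MST = {1-5(w=3) 1-6(w=2) 5-8(w=5)}
step 4: add edge 0-6 (w=6); MST = {0-6(w=6) 1-5(w=3) 1-6(w=2) 5-8(w=5)}
step 5: add edge 2-5 (w=6); MST = {0-6(w=6) 1-5(w=3) 1-6(w=2) 2-5(w=6) 5-8(w=5)}
step 6: add edge 3-7 (w=7); MST = {0-6(w=6) 1-5(w=3) 1-6(w=2) 2-5(w=6) 3-7(w=7) 5-8(w=5)}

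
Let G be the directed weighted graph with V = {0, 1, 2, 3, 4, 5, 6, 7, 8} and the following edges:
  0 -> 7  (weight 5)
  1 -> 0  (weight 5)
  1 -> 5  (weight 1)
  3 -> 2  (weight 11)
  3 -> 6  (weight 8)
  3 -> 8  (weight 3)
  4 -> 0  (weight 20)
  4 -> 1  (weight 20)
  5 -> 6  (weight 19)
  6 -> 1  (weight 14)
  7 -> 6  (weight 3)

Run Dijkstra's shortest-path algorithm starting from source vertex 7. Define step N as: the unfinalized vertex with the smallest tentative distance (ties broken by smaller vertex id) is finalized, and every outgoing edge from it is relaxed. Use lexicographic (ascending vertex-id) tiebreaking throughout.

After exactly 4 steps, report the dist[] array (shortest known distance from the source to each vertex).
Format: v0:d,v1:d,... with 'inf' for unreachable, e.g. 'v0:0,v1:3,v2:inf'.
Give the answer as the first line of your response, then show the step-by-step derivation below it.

v0:22,v1:17,v2:inf,v3:inf,v4:inf,v5:18,v6:3,v7:0,v8:inf

step 1: dist = v0:inf,v1:inf,v2:inf,v3:inf,v4:inf,v5:inf,v6:3,v7:0,v8:inf
step 2: dist = v0:inf,v1:17,v2:inf,v3:inf,v4:inf,v5:inf,v6:3,v7:0,v8:inf
step 3: dist = v0:22,v1:17,v2:inf,v3:inf,v4:inf,v5:18,v6:3,v7:0,v8:inf
step 4: dist = v0:22,v1:17,v2:inf,v3:inf,v4:inf,v5:18,v6:3,v7:0,v8:inf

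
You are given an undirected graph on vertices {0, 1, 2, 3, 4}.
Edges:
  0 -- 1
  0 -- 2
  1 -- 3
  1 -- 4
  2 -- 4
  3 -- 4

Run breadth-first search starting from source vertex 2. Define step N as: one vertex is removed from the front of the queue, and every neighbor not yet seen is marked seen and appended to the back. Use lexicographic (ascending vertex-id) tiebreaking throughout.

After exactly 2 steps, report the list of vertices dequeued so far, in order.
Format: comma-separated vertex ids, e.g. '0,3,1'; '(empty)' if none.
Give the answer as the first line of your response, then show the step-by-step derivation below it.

2,0

step 1: dequeue 2; queue=[0,4]; order=2
step 2: dequeue 0; queue=[4,1]; order=2,0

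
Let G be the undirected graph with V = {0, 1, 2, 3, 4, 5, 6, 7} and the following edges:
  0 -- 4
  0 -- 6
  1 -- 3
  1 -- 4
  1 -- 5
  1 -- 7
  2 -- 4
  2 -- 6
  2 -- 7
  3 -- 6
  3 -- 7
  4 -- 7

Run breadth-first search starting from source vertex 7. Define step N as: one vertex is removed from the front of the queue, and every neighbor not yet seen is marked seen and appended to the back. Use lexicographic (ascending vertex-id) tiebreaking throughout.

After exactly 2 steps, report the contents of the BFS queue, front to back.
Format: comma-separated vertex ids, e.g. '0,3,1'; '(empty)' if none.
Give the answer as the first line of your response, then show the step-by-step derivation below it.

2,3,4,5

step 1: dequeue 7; queue=[1,2,3,4]; order=7
step 2: dequeue 1; queue=[2,3,4,5]; order=7,1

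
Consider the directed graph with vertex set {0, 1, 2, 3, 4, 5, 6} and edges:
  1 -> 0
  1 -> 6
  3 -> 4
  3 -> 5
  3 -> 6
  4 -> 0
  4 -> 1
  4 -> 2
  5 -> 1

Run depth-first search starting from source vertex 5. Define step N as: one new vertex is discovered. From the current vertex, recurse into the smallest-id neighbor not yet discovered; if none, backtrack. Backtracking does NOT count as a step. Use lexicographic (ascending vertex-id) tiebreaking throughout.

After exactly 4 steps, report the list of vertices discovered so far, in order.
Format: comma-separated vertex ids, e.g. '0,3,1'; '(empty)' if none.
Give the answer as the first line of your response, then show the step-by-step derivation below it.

5,1,0,6

step 1: discover 5; path=5; order=5
step 2: discover 1; path=5>1; order=5,1
step 3: discover 0; path=5>1>0; order=5,1,0
step 4: discover 6; path=5>1>6; order=5,1,0,6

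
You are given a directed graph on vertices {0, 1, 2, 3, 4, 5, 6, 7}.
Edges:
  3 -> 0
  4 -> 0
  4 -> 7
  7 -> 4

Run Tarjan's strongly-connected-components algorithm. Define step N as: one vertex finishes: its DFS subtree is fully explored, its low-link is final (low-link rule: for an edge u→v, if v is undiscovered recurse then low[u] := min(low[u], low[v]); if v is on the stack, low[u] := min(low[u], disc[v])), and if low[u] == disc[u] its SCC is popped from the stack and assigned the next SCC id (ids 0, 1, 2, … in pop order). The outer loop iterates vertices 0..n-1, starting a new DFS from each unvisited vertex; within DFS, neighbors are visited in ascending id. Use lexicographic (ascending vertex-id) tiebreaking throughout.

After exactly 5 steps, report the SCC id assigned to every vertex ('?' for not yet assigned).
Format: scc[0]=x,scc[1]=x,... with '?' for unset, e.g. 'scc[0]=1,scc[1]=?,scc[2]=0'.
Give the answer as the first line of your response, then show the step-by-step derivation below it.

scc[0]=0,scc[1]=1,scc[2]=2,scc[3]=3,scc[4]=?,scc[5]=?,scc[6]=?,scc[7]=?

step 1: low=(low[0]=0,low[1]=?,low[2]=?,low[3]=?,low[4]=?,low[5]=?,low[6]=?,low[7]=?); scc=(scc[0]=0,scc[1]=?,scc[2]=?,scc[3]=?,scc[4]=?,scc[5]=?,scc[6]=?,scc[7]=?)
step 2: low=(low[0]=0,low[1]=1,low[2]=?,low[3]=?,low[4]=?,low[5]=?,low[6]=?,low[7]=?); scc=(scc[0]=0,scc[1]=1,scc[2]=?,scc[3]=?,scc[4]=?,scc[5]=?,scc[6]=?,scc[7]=?)
step 3: low=(low[0]=0,low[1]=1,low[2]=2,low[3]=?,low[4]=?,low[5]=?,low[6]=?,low[7]=?); scc=(scc[0]=0,scc[1]=1,scc[2]=2,scc[3]=?,scc[4]=?,scc[5]=?,scc[6]=?,scc[7]=?)
step 4: low=(low[0]=0,low[1]=1,low[2]=2,low[3]=3,low[4]=?,low[5]=?,low[6]=?,low[7]=?); scc=(scc[0]=0,scc[1]=1,scc[2]=2,scc[3]=3,scc[4]=?,scc[5]=?,scc[6]=?,scc[7]=?)
step 5: low=(low[0]=0,low[1]=1,low[2]=2,low[3]=3,low[4]=4,low[5]=?,low[6]=?,low[7]=4); scc=(scc[0]=0,scc[1]=1,scc[2]=2,scc[3]=3,scc[4]=?,scc[5]=?,scc[6]=?,scc[7]=?)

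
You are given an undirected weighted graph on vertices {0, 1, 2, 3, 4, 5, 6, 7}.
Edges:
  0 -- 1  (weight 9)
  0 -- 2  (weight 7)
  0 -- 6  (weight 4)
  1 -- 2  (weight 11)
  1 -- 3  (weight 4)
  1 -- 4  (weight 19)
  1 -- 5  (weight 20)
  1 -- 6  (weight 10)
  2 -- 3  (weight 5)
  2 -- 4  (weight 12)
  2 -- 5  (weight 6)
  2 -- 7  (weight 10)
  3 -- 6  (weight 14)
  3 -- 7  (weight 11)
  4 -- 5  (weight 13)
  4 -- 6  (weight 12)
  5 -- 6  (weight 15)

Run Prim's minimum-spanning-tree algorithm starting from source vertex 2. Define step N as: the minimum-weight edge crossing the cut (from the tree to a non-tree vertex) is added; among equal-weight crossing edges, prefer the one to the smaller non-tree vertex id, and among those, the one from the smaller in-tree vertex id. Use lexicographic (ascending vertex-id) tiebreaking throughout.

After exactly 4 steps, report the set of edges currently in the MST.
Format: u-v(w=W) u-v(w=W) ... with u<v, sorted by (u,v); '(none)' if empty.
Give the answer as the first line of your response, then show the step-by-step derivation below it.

0-2(w=7) 1-3(w=4) 2-3(w=5) 2-5(w=6)

step 1: add edge 2-3 (w=5); MST = {2-3(w=5)}
step 2: add edge 1-3 (w=4); MST = {1-3(w=4) 2-3(w=5)}
step 3: add edge 2-5 (w=6); MST = {1-3(w=4) 2-3(w=5) 2-5(w=6)}
step 4: add edge 0-2 (w=7); MST = {0-2(w=7) 1-3(w=4) 2-3(w=5) 2-5(w=6)}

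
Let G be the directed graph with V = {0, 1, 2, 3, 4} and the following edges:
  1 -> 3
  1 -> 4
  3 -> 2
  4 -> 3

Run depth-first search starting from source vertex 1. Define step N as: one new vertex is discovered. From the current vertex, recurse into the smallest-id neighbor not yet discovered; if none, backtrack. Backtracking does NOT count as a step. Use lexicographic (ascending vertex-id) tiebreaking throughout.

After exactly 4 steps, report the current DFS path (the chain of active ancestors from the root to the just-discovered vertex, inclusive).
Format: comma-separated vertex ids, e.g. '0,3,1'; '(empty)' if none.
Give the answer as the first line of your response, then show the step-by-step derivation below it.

1,4

step 1: discover 1; path=1; order=1
step 2: discover 3; path=1>3; order=1,3
step 3: discover 2; path=1>3>2; order=1,3,2
step 4: discover 4; path=1>4; order=1,3,2,4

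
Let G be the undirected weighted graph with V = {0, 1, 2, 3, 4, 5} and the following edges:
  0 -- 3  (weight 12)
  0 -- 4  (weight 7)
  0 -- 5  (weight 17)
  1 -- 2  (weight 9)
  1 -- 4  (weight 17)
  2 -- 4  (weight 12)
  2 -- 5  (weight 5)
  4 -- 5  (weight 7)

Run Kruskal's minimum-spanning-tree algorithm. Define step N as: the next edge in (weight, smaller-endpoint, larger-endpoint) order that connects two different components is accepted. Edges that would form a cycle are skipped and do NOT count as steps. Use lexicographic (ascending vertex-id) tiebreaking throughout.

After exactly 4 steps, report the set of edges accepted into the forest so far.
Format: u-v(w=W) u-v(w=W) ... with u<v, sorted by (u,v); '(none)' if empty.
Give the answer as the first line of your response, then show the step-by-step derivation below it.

0-4(w=7) 1-2(w=9) 2-5(w=5) 4-5(w=7)

step 1: add edge 2-5 (w=5); MST = {2-5(w=5)}
step 2: add edge 0-4 (w=7); MST = {0-4(w=7) 2-5(w=5)}
step 3: add edge 4-5 (w=7); MST = {0-4(w=7) 2-5(w=5) 4-5(w=7)}
step 4: add edge 1-2 (w=9); MST = {0-4(w=7) 1-2(w=9) 2-5(w=5) 4-5(w=7)}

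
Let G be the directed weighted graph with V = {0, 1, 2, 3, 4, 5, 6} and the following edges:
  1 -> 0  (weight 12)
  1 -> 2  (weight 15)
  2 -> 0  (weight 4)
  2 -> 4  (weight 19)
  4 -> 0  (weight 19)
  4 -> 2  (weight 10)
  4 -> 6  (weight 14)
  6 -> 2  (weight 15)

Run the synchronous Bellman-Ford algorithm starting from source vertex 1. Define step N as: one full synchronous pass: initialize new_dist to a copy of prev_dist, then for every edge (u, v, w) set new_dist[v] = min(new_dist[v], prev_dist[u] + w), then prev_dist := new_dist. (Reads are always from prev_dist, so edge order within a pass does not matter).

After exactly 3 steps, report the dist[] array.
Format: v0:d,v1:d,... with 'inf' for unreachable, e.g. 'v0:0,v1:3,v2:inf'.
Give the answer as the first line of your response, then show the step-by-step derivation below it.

v0:12,v1:0,v2:15,v3:inf,v4:34,v5:inf,v6:48

step 1: dist = v0:12,v1:0,v2:15,v3:inf,v4:inf,v5:inf,v6:inf
step 2: dist = v0:12,v1:0,v2:15,v3:inf,v4:34,v5:inf,v6:inf
step 3: dist = v0:12,v1:0,v2:15,v3:inf,v4:34,v5:inf,v6:48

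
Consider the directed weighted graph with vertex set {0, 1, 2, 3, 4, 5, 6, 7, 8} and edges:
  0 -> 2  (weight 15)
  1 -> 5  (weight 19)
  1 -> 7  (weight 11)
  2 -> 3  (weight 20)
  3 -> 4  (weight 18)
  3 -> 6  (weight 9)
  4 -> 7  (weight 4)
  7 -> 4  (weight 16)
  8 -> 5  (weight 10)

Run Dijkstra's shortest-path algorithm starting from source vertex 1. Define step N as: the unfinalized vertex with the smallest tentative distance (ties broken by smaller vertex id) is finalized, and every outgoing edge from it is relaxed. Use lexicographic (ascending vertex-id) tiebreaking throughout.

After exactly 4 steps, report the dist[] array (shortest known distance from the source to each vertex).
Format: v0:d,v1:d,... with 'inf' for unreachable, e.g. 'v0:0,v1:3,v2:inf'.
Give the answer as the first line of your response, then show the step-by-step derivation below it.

v0:inf,v1:0,v2:inf,v3:inf,v4:27,v5:19,v6:inf,v7:11,v8:inf

step 1: dist = v0:inf,v1:0,v2:inf,v3:inf,v4:inf,v5:19,v6:inf,v7:11,v8:inf
step 2: dist = v0:inf,v1:0,v2:inf,v3:inf,v4:27,v5:19,v6:inf,v7:11,v8:inf
step 3: dist = v0:inf,v1:0,v2:inf,v3:inf,v4:27,v5:19,v6:inf,v7:11,v8:inf
step 4: dist = v0:inf,v1:0,v2:inf,v3:inf,v4:27,v5:19,v6:inf,v7:11,v8:inf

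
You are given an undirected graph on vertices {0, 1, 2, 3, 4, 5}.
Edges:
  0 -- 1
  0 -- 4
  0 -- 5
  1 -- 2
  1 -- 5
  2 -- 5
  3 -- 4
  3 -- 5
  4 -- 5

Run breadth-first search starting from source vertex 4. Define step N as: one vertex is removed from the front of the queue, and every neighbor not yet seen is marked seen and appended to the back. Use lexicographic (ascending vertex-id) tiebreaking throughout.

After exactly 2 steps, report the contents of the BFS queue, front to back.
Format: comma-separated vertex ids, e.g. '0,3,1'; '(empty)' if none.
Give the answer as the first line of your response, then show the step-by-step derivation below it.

3,5,1

step 1: dequeue 4; queue=[0,3,5]; order=4
step 2: dequeue 0; queue=[3,5,1]; order=4,0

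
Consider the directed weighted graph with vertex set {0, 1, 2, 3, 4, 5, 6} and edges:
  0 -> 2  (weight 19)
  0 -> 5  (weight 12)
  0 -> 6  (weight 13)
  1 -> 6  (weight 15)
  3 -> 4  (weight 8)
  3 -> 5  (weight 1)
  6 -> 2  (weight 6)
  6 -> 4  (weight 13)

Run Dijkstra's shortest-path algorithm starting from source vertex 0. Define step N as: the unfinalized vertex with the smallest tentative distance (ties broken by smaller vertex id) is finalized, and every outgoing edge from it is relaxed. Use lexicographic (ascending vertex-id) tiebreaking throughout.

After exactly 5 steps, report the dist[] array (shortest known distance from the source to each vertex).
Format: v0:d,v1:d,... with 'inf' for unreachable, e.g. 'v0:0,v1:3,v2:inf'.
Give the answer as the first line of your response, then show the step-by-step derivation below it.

v0:0,v1:inf,v2:19,v3:inf,v4:26,v5:12,v6:13

step 1: dist = v0:0,v1:inf,v2:19,v3:inf,v4:inf,v5:12,v6:13
step 2: dist = v0:0,v1:inf,v2:19,v3:inf,v4:inf,v5:12,v6:13
step 3: dist = v0:0,v1:inf,v2:19,v3:inf,v4:26,v5:12,v6:13
step 4: dist = v0:0,v1:inf,v2:19,v3:inf,v4:26,v5:12,v6:13
step 5: dist = v0:0,v1:inf,v2:19,v3:inf,v4:26,v5:12,v6:13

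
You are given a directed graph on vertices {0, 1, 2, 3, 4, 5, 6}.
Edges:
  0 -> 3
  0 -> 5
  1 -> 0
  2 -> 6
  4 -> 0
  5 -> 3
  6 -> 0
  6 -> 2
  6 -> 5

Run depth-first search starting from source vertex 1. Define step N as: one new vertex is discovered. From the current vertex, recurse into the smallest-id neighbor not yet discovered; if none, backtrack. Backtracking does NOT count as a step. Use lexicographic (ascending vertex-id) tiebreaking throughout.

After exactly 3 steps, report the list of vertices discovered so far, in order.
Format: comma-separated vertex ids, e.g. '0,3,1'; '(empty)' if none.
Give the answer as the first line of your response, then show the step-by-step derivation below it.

1,0,3

step 1: discover 1; path=1; order=1
step 2: discover 0; path=1>0; order=1,0
step 3: discover 3; path=1>0>3; order=1,0,3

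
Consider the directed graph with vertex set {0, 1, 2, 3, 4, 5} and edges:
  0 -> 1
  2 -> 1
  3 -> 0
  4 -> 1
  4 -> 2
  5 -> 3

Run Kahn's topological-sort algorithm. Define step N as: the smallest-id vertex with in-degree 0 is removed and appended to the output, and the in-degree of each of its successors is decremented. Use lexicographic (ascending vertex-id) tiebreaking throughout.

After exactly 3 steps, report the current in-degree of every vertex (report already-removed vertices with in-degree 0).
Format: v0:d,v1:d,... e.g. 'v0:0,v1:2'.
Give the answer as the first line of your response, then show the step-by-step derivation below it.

v0:1,v1:1,v2:0,v3:0,v4:0,v5:0

step 1: output 4; order=[4]; indeg=(1,2,0,1,0,0)
step 2: output 2; order=[4,2]; indeg=(1,1,0,1,0,0)
step 3: output 5; order=[4,2,5]; indeg=(1,1,0,0,0,0)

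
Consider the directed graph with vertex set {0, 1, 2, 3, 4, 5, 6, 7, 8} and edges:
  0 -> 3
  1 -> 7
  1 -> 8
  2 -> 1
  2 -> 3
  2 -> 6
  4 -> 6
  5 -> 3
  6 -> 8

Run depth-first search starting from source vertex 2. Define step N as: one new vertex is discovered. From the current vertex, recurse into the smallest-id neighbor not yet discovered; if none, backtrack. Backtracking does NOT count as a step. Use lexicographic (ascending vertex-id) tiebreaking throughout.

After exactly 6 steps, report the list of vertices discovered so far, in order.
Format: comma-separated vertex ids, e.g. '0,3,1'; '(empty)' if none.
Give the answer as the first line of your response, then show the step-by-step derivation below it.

2,1,7,8,3,6

step 1: discover 2; path=2; order=2
step 2: discover 1; path=2>1; order=2,1
step 3: discover 7; path=2>1>7; order=2,1,7
step 4: discover 8; path=2>1>8; order=2,1,7,8
step 5: discover 3; path=2>3; order=2,1,7,8,3
step 6: discover 6; path=2>6; order=2,1,7,8,3,6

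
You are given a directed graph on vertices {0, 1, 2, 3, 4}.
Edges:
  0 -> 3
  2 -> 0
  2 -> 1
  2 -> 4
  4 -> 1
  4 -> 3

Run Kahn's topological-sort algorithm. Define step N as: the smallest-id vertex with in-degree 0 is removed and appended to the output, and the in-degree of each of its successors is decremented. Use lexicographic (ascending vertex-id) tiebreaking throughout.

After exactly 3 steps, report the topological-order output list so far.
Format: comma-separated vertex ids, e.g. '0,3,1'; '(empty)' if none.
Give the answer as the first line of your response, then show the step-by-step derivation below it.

2,0,4

step 1: output 2; order=[2]; indeg=(0,1,0,2,0)
step 2: output 0; order=[2,0]; indeg=(0,1,0,1,0)
step 3: output 4; order=[2,0,4]; indeg=(0,0,0,0,0)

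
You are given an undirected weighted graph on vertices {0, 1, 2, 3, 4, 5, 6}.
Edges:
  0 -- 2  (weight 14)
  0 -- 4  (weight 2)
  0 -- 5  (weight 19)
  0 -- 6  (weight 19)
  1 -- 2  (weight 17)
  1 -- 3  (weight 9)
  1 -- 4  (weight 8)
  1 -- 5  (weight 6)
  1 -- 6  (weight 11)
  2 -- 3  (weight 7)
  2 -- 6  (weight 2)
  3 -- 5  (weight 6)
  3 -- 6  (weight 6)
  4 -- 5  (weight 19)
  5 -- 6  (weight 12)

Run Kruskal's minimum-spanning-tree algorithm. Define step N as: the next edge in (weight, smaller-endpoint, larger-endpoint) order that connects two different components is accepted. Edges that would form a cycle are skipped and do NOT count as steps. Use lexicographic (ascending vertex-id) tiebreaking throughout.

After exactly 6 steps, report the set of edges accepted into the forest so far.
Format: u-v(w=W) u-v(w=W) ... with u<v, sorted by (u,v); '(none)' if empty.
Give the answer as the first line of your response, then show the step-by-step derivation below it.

0-4(w=2) 1-4(w=8) 1-5(w=6) 2-6(w=2) 3-5(w=6) 3-6(w=6)

step 1: add edge 0-4 (w=2); MST = {0-4(w=2)}
step 2: add edge 2-6 (w=2); MST = {0-4(w=2) 2-6(w=2)}
step 3: add edge 1-5 (w=6); MST = {0-4(w=2) 1-5(w=6) 2-6(w=2)}
step 4: add edge 3-5 (w=6); MST = {0-4(w=2) 1-5(w=6) 2-6(w=2) 3-5(w=6)}
step 5: add edge 3-6 (w=6); MST = {0-4(w=2) 1-5(w=6) 2-6(w=2) 3-5(w=6) 3-6(w=6)}
step 6: add edge 1-4 (w=8); MST = {0-4(w=2) 1-4(w=8) 1-5(w=6) 2-6(w=2) 3-5(w=6) 3-6(w=6)}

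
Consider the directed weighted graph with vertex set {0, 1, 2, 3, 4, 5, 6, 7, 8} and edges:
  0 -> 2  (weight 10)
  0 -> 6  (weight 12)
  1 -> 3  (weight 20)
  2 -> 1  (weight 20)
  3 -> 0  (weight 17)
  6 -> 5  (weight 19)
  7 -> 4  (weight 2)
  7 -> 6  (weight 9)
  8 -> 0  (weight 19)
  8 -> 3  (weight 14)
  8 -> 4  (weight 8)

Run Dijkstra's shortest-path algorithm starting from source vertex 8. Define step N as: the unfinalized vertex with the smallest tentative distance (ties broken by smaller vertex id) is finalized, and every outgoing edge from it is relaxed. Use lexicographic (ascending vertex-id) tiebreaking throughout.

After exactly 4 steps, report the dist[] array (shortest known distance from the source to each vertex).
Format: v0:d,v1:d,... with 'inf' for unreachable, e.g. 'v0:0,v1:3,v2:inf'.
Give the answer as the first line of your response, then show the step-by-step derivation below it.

v0:19,v1:inf,v2:29,v3:14,v4:8,v5:inf,v6:31,v7:inf,v8:0

step 1: dist = v0:19,v1:inf,v2:inf,v3:14,v4:8,v5:inf,v6:inf,v7:inf,v8:0
step 2: dist = v0:19,v1:inf,v2:inf,v3:14,v4:8,v5:inf,v6:inf,v7:inf,v8:0
step 3: dist = v0:19,v1:inf,v2:inf,v3:14,v4:8,v5:inf,v6:inf,v7:inf,v8:0
step 4: dist = v0:19,v1:inf,v2:29,v3:14,v4:8,v5:inf,v6:31,v7:inf,v8:0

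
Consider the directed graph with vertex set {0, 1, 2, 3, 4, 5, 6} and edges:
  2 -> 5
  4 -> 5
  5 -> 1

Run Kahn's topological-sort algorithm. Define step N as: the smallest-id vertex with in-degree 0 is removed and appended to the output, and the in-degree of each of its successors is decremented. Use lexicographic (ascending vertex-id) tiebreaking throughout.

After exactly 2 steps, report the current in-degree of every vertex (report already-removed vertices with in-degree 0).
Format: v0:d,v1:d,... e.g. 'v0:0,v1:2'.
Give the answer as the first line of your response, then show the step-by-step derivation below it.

v0:0,v1:1,v2:0,v3:0,v4:0,v5:1,v6:0

step 1: output 0; order=[0]; indeg=(0,1,0,0,0,2,0)
step 2: output 2; order=[0,2]; indeg=(0,1,0,0,0,1,0)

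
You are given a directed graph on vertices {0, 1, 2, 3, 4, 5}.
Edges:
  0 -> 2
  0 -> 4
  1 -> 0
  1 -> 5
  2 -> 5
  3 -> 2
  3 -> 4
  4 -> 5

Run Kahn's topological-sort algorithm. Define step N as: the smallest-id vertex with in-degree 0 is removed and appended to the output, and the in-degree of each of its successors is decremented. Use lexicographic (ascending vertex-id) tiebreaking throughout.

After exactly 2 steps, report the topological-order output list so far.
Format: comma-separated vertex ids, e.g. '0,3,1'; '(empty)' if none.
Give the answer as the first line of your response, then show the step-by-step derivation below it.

1,0

step 1: output 1; order=[1]; indeg=(0,0,2,0,2,2)
step 2: output 0; order=[1,0]; indeg=(0,0,1,0,1,2)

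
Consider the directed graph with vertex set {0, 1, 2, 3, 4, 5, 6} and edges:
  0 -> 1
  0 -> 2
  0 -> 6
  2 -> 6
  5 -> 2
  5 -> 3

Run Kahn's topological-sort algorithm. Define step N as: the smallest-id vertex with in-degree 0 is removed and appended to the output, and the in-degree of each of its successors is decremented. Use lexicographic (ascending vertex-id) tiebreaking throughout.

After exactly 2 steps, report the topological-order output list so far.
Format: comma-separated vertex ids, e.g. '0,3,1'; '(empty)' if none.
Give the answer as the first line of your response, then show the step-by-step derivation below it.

0,1

step 1: output 0; order=[0]; indeg=(0,0,1,1,0,0,1)
step 2: output 1; order=[0,1]; indeg=(0,0,1,1,0,0,1)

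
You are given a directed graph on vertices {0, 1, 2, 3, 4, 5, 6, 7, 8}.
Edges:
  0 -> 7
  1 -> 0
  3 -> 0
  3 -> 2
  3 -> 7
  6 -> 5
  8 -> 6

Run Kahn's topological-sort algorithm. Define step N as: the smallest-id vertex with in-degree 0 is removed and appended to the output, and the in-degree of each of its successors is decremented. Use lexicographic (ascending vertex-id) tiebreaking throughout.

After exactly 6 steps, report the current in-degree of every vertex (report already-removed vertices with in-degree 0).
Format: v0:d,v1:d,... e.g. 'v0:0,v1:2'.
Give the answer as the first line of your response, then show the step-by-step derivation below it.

v0:0,v1:0,v2:0,v3:0,v4:0,v5:1,v6:1,v7:0,v8:0

step 1: output 1; order=[1]; indeg=(1,0,1,0,0,1,1,2,0)
step 2: output 3; order=[1,3]; indeg=(0,0,0,0,0,1,1,1,0)
step 3: output 0; order=[1,3,0]; indeg=(0,0,0,0,0,1,1,0,0)
step 4: output 2; order=[1,3,0,2]; indeg=(0,0,0,0,0,1,1,0,0)
step 5: output 4; order=[1,3,0,2,4]; indeg=(0,0,0,0,0,1,1,0,0)
step 6: output 7; order=[1,3,0,2,4,7]; indeg=(0,0,0,0,0,1,1,0,0)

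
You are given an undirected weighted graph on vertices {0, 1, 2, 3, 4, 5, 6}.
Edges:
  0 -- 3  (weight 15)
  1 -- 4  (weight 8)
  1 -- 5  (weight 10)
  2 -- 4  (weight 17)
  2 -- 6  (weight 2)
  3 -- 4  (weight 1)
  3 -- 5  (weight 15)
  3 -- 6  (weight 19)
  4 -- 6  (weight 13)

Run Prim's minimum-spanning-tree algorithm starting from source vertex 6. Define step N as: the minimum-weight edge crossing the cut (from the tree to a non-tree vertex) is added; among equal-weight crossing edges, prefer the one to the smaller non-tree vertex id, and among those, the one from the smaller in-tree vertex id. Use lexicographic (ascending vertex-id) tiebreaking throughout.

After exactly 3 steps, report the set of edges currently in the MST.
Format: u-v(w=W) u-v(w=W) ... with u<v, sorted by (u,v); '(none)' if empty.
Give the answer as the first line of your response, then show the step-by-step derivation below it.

2-6(w=2) 3-4(w=1) 4-6(w=13)

step 1: add edge 2-6 (w=2); MST = {2-6(w=2)}
step 2: add edge 4-6 (w=13); MST = {2-6(w=2) 4-6(w=13)}
step 3: add edge 3-4 (w=1); MST = {2-6(w=2) 3-4(w=1) 4-6(w=13)}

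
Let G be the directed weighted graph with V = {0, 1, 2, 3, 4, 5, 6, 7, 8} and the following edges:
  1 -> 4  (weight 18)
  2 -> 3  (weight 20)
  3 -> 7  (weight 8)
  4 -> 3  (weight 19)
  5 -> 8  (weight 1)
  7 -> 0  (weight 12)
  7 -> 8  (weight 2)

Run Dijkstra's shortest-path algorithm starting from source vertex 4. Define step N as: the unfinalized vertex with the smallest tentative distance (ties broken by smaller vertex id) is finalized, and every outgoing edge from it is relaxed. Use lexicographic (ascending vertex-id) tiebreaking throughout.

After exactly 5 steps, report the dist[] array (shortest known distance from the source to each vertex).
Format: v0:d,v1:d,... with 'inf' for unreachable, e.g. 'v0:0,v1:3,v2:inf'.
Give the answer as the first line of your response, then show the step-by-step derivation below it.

v0:39,v1:inf,v2:inf,v3:19,v4:0,v5:inf,v6:inf,v7:27,v8:29

step 1: dist = v0:inf,v1:inf,v2:inf,v3:19,v4:0,v5:inf,v6:inf,v7:inf,v8:inf
step 2: dist = v0:inf,v1:inf,v2:inf,v3:19,v4:0,v5:inf,v6:inf,v7:27,v8:inf
step 3: dist = v0:39,v1:inf,v2:inf,v3:19,v4:0,v5:inf,v6:inf,v7:27,v8:29
step 4: dist = v0:39,v1:inf,v2:inf,v3:19,v4:0,v5:inf,v6:inf,v7:27,v8:29
step 5: dist = v0:39,v1:inf,v2:inf,v3:19,v4:0,v5:inf,v6:inf,v7:27,v8:29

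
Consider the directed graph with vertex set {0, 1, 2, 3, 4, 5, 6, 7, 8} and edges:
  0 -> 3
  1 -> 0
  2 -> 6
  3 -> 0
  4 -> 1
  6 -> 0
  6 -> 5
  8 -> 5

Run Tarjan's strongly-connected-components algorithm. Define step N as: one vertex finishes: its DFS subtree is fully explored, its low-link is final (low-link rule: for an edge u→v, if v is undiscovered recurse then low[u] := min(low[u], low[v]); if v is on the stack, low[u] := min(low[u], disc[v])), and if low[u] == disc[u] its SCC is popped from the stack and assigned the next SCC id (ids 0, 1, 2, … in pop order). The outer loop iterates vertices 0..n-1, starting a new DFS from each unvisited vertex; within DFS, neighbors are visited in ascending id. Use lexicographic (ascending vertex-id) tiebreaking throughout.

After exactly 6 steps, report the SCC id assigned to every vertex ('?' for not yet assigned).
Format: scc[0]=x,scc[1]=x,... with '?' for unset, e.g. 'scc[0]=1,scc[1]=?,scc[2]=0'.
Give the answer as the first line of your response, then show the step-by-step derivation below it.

scc[0]=0,scc[1]=1,scc[2]=4,scc[3]=0,scc[4]=?,scc[5]=2,scc[6]=3,scc[7]=?,scc[8]=?

step 1: low=(low[0]=0,low[1]=?,low[2]=?,low[3]=0,low[4]=?,low[5]=?,low[6]=?,low[7]=?,low[8]=?); scc=(scc[0]=?,scc[1]=?,scc[2]=?,scc[3]=?,scc[4]=?,scc[5]=?,scc[6]=?,scc[7]=?,scc[8]=?)
step 2: low=(low[0]=0,low[1]=?,low[2]=?,low[3]=0,low[4]=?,low[5]=?,low[6]=?,low[7]=?,low[8]=?); scc=(scc[0]=0,scc[1]=?,scc[2]=?,scc[3]=0,scc[4]=?,scc[5]=?,scc[6]=?,scc[7]=?,scc[8]=?)
step 3: low=(low[0]=0,low[1]=2,low[2]=?,low[3]=0,low[4]=?,low[5]=?,low[6]=?,low[7]=?,low[8]=?); scc=(scc[0]=0,scc[1]=1,scc[2]=?,scc[3]=0,scc[4]=?,scc[5]=?,scc[6]=?,scc[7]=?,scc[8]=?)
step 4: low=(low[0]=0,low[1]=2,low[2]=3,low[3]=0,low[4]=?,low[5]=5,low[6]=4,low[7]=?,low[8]=?); scc=(scc[0]=0,scc[1]=1,scc[2]=?,scc[3]=0,scc[4]=?,scc[5]=2,scc[6]=?,scc[7]=?,scc[8]=?)
step 5: low=(low[0]=0,low[1]=2,low[2]=3,low[3]=0,low[4]=?,low[5]=5,low[6]=4,low[7]=?,low[8]=?); scc=(scc[0]=0,scc[1]=1,scc[2]=?,scc[3]=0,scc[4]=?,scc[5]=2,scc[6]=3,scc[7]=?,scc[8]=?)
step 6: low=(low[0]=0,low[1]=2,low[2]=3,low[3]=0,low[4]=?,low[5]=5,low[6]=4,low[7]=?,low[8]=?); scc=(scc[0]=0,scc[1]=1,scc[2]=4,scc[3]=0,scc[4]=?,scc[5]=2,scc[6]=3,scc[7]=?,scc[8]=?)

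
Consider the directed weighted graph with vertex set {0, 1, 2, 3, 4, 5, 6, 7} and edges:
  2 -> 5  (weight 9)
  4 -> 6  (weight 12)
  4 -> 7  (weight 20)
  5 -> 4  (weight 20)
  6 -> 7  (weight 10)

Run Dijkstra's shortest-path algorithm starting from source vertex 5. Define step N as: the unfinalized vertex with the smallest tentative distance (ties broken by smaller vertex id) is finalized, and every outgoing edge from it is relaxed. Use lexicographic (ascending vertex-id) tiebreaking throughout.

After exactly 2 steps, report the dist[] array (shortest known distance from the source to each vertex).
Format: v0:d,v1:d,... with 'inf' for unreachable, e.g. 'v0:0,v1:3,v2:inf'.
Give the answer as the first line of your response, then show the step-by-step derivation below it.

v0:inf,v1:inf,v2:inf,v3:inf,v4:20,v5:0,v6:32,v7:40

step 1: dist = v0:inf,v1:inf,v2:inf,v3:inf,v4:20,v5:0,v6:inf,v7:inf
step 2: dist = v0:inf,v1:inf,v2:inf,v3:inf,v4:20,v5:0,v6:32,v7:40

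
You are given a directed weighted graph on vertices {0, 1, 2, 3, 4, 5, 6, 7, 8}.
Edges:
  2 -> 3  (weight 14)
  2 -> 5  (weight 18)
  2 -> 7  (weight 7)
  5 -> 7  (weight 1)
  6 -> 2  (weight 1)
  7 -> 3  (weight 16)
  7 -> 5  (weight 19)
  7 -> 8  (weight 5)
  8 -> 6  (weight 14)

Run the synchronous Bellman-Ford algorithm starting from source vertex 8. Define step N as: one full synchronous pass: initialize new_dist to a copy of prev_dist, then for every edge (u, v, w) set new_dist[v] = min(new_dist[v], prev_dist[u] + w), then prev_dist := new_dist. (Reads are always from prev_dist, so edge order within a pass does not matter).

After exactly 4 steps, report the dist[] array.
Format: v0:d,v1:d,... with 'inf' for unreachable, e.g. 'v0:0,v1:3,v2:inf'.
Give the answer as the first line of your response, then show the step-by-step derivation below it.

v0:inf,v1:inf,v2:15,v3:29,v4:inf,v5:33,v6:14,v7:22,v8:0

step 1: dist = v0:inf,v1:inf,v2:inf,v3:inf,v4:inf,v5:inf,v6:14,v7:inf,v8:0
step 2: dist = v0:inf,v1:inf,v2:15,v3:inf,v4:inf,v5:inf,v6:14,v7:inf,v8:0
step 3: dist = v0:inf,v1:inf,v2:15,v3:29,v4:inf,v5:33,v6:14,v7:22,v8:0
step 4: dist = v0:inf,v1:inf,v2:15,v3:29,v4:inf,v5:33,v6:14,v7:22,v8:0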